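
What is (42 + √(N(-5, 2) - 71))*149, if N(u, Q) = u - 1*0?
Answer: 6258 + 298*I*√19 ≈ 6258.0 + 1299.0*I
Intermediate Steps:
N(u, Q) = u (N(u, Q) = u + 0 = u)
(42 + √(N(-5, 2) - 71))*149 = (42 + √(-5 - 71))*149 = (42 + √(-76))*149 = (42 + 2*I*√19)*149 = 6258 + 298*I*√19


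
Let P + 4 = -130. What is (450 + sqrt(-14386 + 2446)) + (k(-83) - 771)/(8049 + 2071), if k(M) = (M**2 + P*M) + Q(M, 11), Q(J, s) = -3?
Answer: 415567/920 + 2*I*sqrt(2985) ≈ 451.7 + 109.27*I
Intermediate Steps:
P = -134 (P = -4 - 130 = -134)
k(M) = -3 + M**2 - 134*M (k(M) = (M**2 - 134*M) - 3 = -3 + M**2 - 134*M)
(450 + sqrt(-14386 + 2446)) + (k(-83) - 771)/(8049 + 2071) = (450 + sqrt(-14386 + 2446)) + ((-3 + (-83)**2 - 134*(-83)) - 771)/(8049 + 2071) = (450 + sqrt(-11940)) + ((-3 + 6889 + 11122) - 771)/10120 = (450 + 2*I*sqrt(2985)) + (18008 - 771)*(1/10120) = (450 + 2*I*sqrt(2985)) + 17237*(1/10120) = (450 + 2*I*sqrt(2985)) + 1567/920 = 415567/920 + 2*I*sqrt(2985)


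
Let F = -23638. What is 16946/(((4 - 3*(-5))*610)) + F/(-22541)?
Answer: 327972103/130625095 ≈ 2.5108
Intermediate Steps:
16946/(((4 - 3*(-5))*610)) + F/(-22541) = 16946/(((4 - 3*(-5))*610)) - 23638/(-22541) = 16946/(((4 + 15)*610)) - 23638*(-1/22541) = 16946/((19*610)) + 23638/22541 = 16946/11590 + 23638/22541 = 16946*(1/11590) + 23638/22541 = 8473/5795 + 23638/22541 = 327972103/130625095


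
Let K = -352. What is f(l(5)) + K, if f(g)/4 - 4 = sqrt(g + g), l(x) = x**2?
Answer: -336 + 20*sqrt(2) ≈ -307.72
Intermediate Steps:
f(g) = 16 + 4*sqrt(2)*sqrt(g) (f(g) = 16 + 4*sqrt(g + g) = 16 + 4*sqrt(2*g) = 16 + 4*(sqrt(2)*sqrt(g)) = 16 + 4*sqrt(2)*sqrt(g))
f(l(5)) + K = (16 + 4*sqrt(2)*sqrt(5**2)) - 352 = (16 + 4*sqrt(2)*sqrt(25)) - 352 = (16 + 4*sqrt(2)*5) - 352 = (16 + 20*sqrt(2)) - 352 = -336 + 20*sqrt(2)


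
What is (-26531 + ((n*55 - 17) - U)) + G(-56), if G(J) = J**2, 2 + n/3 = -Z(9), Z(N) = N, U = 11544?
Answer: -36771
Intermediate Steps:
n = -33 (n = -6 + 3*(-1*9) = -6 + 3*(-9) = -6 - 27 = -33)
(-26531 + ((n*55 - 17) - U)) + G(-56) = (-26531 + ((-33*55 - 17) - 1*11544)) + (-56)**2 = (-26531 + ((-1815 - 17) - 11544)) + 3136 = (-26531 + (-1832 - 11544)) + 3136 = (-26531 - 13376) + 3136 = -39907 + 3136 = -36771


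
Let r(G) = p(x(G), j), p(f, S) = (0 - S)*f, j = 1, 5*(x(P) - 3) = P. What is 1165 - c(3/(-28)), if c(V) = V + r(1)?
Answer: 163563/140 ≈ 1168.3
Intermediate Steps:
x(P) = 3 + P/5
p(f, S) = -S*f (p(f, S) = (-S)*f = -S*f)
r(G) = -3 - G/5 (r(G) = -1*1*(3 + G/5) = -3 - G/5)
c(V) = -16/5 + V (c(V) = V + (-3 - ⅕*1) = V + (-3 - ⅕) = V - 16/5 = -16/5 + V)
1165 - c(3/(-28)) = 1165 - (-16/5 + 3/(-28)) = 1165 - (-16/5 + 3*(-1/28)) = 1165 - (-16/5 - 3/28) = 1165 - 1*(-463/140) = 1165 + 463/140 = 163563/140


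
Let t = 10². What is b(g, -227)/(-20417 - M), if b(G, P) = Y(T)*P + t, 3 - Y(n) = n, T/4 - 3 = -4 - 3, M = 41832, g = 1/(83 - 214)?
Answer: 383/5659 ≈ 0.067680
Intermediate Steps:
g = -1/131 (g = 1/(-131) = -1/131 ≈ -0.0076336)
T = -16 (T = 12 + 4*(-4 - 3) = 12 + 4*(-7) = 12 - 28 = -16)
Y(n) = 3 - n
t = 100
b(G, P) = 100 + 19*P (b(G, P) = (3 - 1*(-16))*P + 100 = (3 + 16)*P + 100 = 19*P + 100 = 100 + 19*P)
b(g, -227)/(-20417 - M) = (100 + 19*(-227))/(-20417 - 1*41832) = (100 - 4313)/(-20417 - 41832) = -4213/(-62249) = -4213*(-1/62249) = 383/5659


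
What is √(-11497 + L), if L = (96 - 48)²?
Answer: I*√9193 ≈ 95.88*I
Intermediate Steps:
L = 2304 (L = 48² = 2304)
√(-11497 + L) = √(-11497 + 2304) = √(-9193) = I*√9193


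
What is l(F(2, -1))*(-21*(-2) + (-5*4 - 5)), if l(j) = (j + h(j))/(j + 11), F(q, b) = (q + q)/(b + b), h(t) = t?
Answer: -68/9 ≈ -7.5556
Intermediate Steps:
F(q, b) = q/b (F(q, b) = (2*q)/((2*b)) = (2*q)*(1/(2*b)) = q/b)
l(j) = 2*j/(11 + j) (l(j) = (j + j)/(j + 11) = (2*j)/(11 + j) = 2*j/(11 + j))
l(F(2, -1))*(-21*(-2) + (-5*4 - 5)) = (2*(2/(-1))/(11 + 2/(-1)))*(-21*(-2) + (-5*4 - 5)) = (2*(2*(-1))/(11 + 2*(-1)))*(42 + (-20 - 5)) = (2*(-2)/(11 - 2))*(42 - 25) = (2*(-2)/9)*17 = (2*(-2)*(1/9))*17 = -4/9*17 = -68/9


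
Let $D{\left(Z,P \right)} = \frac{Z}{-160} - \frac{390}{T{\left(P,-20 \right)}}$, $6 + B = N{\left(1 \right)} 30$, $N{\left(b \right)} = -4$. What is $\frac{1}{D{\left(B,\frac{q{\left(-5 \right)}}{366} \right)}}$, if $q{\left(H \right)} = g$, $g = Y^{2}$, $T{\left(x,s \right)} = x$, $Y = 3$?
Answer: $- \frac{80}{1268737} \approx -6.3055 \cdot 10^{-5}$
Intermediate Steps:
$g = 9$ ($g = 3^{2} = 9$)
$q{\left(H \right)} = 9$
$B = -126$ ($B = -6 - 120 = -126$)
$D{\left(Z,P \right)} = - \frac{390}{P} - \frac{Z}{160}$ ($D{\left(Z,P \right)} = \frac{Z}{-160} - \frac{390}{P} = Z \left(- \frac{1}{160}\right) - \frac{390}{P} = - \frac{Z}{160} - \frac{390}{P} = - \frac{390}{P} - \frac{Z}{160}$)
$\frac{1}{D{\left(B,\frac{q{\left(-5 \right)}}{366} \right)}} = \frac{1}{- \frac{390}{9 \cdot \frac{1}{366}} - - \frac{63}{80}} = \frac{1}{- \frac{390}{9 \cdot \frac{1}{366}} + \frac{63}{80}} = \frac{1}{- \frac{390}{\frac{3}{122}} + \frac{63}{80}} = \frac{1}{\left(-390\right) \frac{122}{3} + \frac{63}{80}} = \frac{1}{-15860 + \frac{63}{80}} = \frac{1}{- \frac{1268737}{80}} = - \frac{80}{1268737}$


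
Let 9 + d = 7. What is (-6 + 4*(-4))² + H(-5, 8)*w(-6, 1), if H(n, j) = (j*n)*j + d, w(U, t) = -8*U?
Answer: -14972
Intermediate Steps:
d = -2 (d = -9 + 7 = -2)
H(n, j) = -2 + n*j² (H(n, j) = (j*n)*j - 2 = n*j² - 2 = -2 + n*j²)
(-6 + 4*(-4))² + H(-5, 8)*w(-6, 1) = (-6 + 4*(-4))² + (-2 - 5*8²)*(-8*(-6)) = (-6 - 16)² + (-2 - 5*64)*48 = (-22)² + (-2 - 320)*48 = 484 - 322*48 = 484 - 15456 = -14972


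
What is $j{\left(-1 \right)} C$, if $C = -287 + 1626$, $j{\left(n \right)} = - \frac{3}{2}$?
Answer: $- \frac{4017}{2} \approx -2008.5$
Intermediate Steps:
$j{\left(n \right)} = - \frac{3}{2}$ ($j{\left(n \right)} = \left(-3\right) \frac{1}{2} = - \frac{3}{2}$)
$C = 1339$
$j{\left(-1 \right)} C = \left(- \frac{3}{2}\right) 1339 = - \frac{4017}{2}$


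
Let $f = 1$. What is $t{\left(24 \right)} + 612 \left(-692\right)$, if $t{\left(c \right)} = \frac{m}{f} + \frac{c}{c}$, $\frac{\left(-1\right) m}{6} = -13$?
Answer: $-423425$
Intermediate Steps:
$m = 78$ ($m = \left(-6\right) \left(-13\right) = 78$)
$t{\left(c \right)} = 79$ ($t{\left(c \right)} = \frac{78}{1} + \frac{c}{c} = 78 \cdot 1 + 1 = 78 + 1 = 79$)
$t{\left(24 \right)} + 612 \left(-692\right) = 79 + 612 \left(-692\right) = 79 - 423504 = -423425$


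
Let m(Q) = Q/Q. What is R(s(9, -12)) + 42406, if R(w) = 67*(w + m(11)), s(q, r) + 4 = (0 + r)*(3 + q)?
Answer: 32557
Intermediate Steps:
s(q, r) = -4 + r*(3 + q) (s(q, r) = -4 + (0 + r)*(3 + q) = -4 + r*(3 + q))
m(Q) = 1
R(w) = 67 + 67*w (R(w) = 67*(w + 1) = 67*(1 + w) = 67 + 67*w)
R(s(9, -12)) + 42406 = (67 + 67*(-4 + 3*(-12) + 9*(-12))) + 42406 = (67 + 67*(-4 - 36 - 108)) + 42406 = (67 + 67*(-148)) + 42406 = (67 - 9916) + 42406 = -9849 + 42406 = 32557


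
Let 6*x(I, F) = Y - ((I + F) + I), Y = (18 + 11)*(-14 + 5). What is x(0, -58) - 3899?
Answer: -23597/6 ≈ -3932.8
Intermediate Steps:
Y = -261 (Y = 29*(-9) = -261)
x(I, F) = -87/2 - I/3 - F/6 (x(I, F) = (-261 - ((I + F) + I))/6 = (-261 - ((F + I) + I))/6 = (-261 - (F + 2*I))/6 = (-261 + (-F - 2*I))/6 = (-261 - F - 2*I)/6 = -87/2 - I/3 - F/6)
x(0, -58) - 3899 = (-87/2 - ⅓*0 - ⅙*(-58)) - 3899 = (-87/2 + 0 + 29/3) - 3899 = -203/6 - 3899 = -23597/6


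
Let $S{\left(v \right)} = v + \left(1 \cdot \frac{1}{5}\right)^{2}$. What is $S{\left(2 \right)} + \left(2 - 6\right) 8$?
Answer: $- \frac{749}{25} \approx -29.96$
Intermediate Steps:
$S{\left(v \right)} = \frac{1}{25} + v$ ($S{\left(v \right)} = v + \left(1 \cdot \frac{1}{5}\right)^{2} = v + \left(\frac{1}{5}\right)^{2} = v + \frac{1}{25} = \frac{1}{25} + v$)
$S{\left(2 \right)} + \left(2 - 6\right) 8 = \left(\frac{1}{25} + 2\right) + \left(2 - 6\right) 8 = \frac{51}{25} + \left(2 - 6\right) 8 = \frac{51}{25} - 32 = - \frac{749}{25}$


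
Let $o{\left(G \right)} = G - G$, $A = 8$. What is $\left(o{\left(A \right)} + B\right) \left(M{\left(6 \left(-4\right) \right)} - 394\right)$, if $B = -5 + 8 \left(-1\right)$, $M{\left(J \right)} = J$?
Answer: $5434$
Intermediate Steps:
$B = -13$ ($B = -5 - 8 = -13$)
$o{\left(G \right)} = 0$
$\left(o{\left(A \right)} + B\right) \left(M{\left(6 \left(-4\right) \right)} - 394\right) = \left(0 - 13\right) \left(6 \left(-4\right) - 394\right) = - 13 \left(-24 - 394\right) = \left(-13\right) \left(-418\right) = 5434$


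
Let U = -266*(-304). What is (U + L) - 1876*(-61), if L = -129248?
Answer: 66052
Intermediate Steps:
U = 80864
(U + L) - 1876*(-61) = (80864 - 129248) - 1876*(-61) = -48384 + 114436 = 66052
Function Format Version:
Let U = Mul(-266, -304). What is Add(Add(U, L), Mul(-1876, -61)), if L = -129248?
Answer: 66052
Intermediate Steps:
U = 80864
Add(Add(U, L), Mul(-1876, -61)) = Add(Add(80864, -129248), Mul(-1876, -61)) = Add(-48384, 114436) = 66052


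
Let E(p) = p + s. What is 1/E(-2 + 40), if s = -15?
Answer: 1/23 ≈ 0.043478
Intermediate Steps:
E(p) = -15 + p (E(p) = p - 15 = -15 + p)
1/E(-2 + 40) = 1/(-15 + (-2 + 40)) = 1/(-15 + 38) = 1/23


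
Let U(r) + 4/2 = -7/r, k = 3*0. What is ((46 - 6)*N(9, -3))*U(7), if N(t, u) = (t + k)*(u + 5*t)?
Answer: -45360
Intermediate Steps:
k = 0
U(r) = -2 - 7/r
N(t, u) = t*(u + 5*t) (N(t, u) = (t + 0)*(u + 5*t) = t*(u + 5*t))
((46 - 6)*N(9, -3))*U(7) = ((46 - 6)*(9*(-3 + 5*9)))*(-2 - 7/7) = (40*(9*(-3 + 45)))*(-2 - 7*1/7) = (40*(9*42))*(-2 - 1) = (40*378)*(-3) = 15120*(-3) = -45360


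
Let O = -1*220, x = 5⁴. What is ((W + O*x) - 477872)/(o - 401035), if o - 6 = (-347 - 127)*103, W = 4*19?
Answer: 615296/449851 ≈ 1.3678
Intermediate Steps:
x = 625
O = -220
W = 76
o = -48816 (o = 6 + (-347 - 127)*103 = 6 - 474*103 = 6 - 48822 = -48816)
((W + O*x) - 477872)/(o - 401035) = ((76 - 220*625) - 477872)/(-48816 - 401035) = ((76 - 137500) - 477872)/(-449851) = (-137424 - 477872)*(-1/449851) = -615296*(-1/449851) = 615296/449851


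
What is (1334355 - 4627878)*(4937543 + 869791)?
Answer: -19126588097682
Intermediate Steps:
(1334355 - 4627878)*(4937543 + 869791) = -3293523*5807334 = -19126588097682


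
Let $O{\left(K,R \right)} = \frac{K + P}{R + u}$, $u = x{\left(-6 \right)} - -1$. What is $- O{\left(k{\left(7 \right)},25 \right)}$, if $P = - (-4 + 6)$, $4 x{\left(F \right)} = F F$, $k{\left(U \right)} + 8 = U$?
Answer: $\frac{3}{35} \approx 0.085714$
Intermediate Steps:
$k{\left(U \right)} = -8 + U$
$x{\left(F \right)} = \frac{F^{2}}{4}$ ($x{\left(F \right)} = \frac{F F}{4} = \frac{F^{2}}{4}$)
$P = -2$ ($P = \left(-1\right) 2 = -2$)
$u = 10$ ($u = \frac{\left(-6\right)^{2}}{4} - -1 = \frac{1}{4} \cdot 36 + 1 = 9 + 1 = 10$)
$O{\left(K,R \right)} = \frac{-2 + K}{10 + R}$ ($O{\left(K,R \right)} = \frac{K - 2}{R + 10} = \frac{-2 + K}{10 + R}$)
$- O{\left(k{\left(7 \right)},25 \right)} = - \frac{-2 + \left(-8 + 7\right)}{10 + 25} = - \frac{-2 - 1}{35} = - \frac{-3}{35} = \left(-1\right) \left(- \frac{3}{35}\right) = \frac{3}{35}$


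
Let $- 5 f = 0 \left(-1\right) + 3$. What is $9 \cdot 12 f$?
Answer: $- \frac{324}{5} \approx -64.8$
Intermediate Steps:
$f = - \frac{3}{5}$ ($f = - \frac{0 \left(-1\right) + 3}{5} = - \frac{0 + 3}{5} = \left(- \frac{1}{5}\right) 3 = - \frac{3}{5} \approx -0.6$)
$9 \cdot 12 f = 9 \cdot 12 \left(- \frac{3}{5}\right) = 108 \left(- \frac{3}{5}\right) = - \frac{324}{5}$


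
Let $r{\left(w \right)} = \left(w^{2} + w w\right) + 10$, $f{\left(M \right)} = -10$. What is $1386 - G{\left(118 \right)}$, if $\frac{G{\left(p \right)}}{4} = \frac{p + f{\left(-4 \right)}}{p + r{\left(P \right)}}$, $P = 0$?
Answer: $\frac{11061}{8} \approx 1382.6$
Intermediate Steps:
$r{\left(w \right)} = 10 + 2 w^{2}$ ($r{\left(w \right)} = \left(w^{2} + w^{2}\right) + 10 = 2 w^{2} + 10 = 10 + 2 w^{2}$)
$G{\left(p \right)} = \frac{4 \left(-10 + p\right)}{10 + p}$ ($G{\left(p \right)} = 4 \frac{p - 10}{p + \left(10 + 2 \cdot 0^{2}\right)} = 4 \frac{-10 + p}{p + \left(10 + 2 \cdot 0\right)} = 4 \frac{-10 + p}{p + \left(10 + 0\right)} = 4 \frac{-10 + p}{p + 10} = 4 \frac{-10 + p}{10 + p} = \frac{4 \left(-10 + p\right)}{10 + p}$)
$1386 - G{\left(118 \right)} = 1386 - \frac{4 \left(-10 + 118\right)}{10 + 118} = 1386 - 4 \cdot \frac{1}{128} \cdot 108 = 1386 - \frac{27}{8} = \frac{11061}{8}$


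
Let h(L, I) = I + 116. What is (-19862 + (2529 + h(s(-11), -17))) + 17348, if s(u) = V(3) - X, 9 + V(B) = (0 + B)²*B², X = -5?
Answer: 114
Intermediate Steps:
V(B) = -9 + B⁴ (V(B) = -9 + (0 + B)²*B² = -9 + B²*B² = -9 + B⁴)
s(u) = 77 (s(u) = (-9 + 3⁴) - 1*(-5) = (-9 + 81) + 5 = 72 + 5 = 77)
h(L, I) = 116 + I
(-19862 + (2529 + h(s(-11), -17))) + 17348 = (-19862 + (2529 + (116 - 17))) + 17348 = (-19862 + (2529 + 99)) + 17348 = (-19862 + 2628) + 17348 = -17234 + 17348 = 114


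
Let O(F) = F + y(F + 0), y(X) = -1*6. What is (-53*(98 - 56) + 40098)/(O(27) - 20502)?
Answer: -12624/6827 ≈ -1.8491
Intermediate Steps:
y(X) = -6
O(F) = -6 + F (O(F) = F - 6 = -6 + F)
(-53*(98 - 56) + 40098)/(O(27) - 20502) = (-53*(98 - 56) + 40098)/((-6 + 27) - 20502) = (-53*42 + 40098)/(21 - 20502) = (-2226 + 40098)/(-20481) = 37872*(-1/20481) = -12624/6827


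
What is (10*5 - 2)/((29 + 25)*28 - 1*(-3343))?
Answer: 48/4855 ≈ 0.0098867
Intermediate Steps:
(10*5 - 2)/((29 + 25)*28 - 1*(-3343)) = (50 - 2)/(54*28 + 3343) = 48/(1512 + 3343) = 48/4855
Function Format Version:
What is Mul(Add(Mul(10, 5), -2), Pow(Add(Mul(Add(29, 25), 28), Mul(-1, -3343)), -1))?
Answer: Rational(48, 4855) ≈ 0.0098867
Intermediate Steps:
Mul(Add(Mul(10, 5), -2), Pow(Add(Mul(Add(29, 25), 28), Mul(-1, -3343)), -1)) = Mul(Add(50, -2), Pow(Add(Mul(54, 28), 3343), -1)) = Mul(48, Pow(Add(1512, 3343), -1)) = Mul(48, Pow(4855, -1)) = Mul(48, Rational(1, 4855)) = Rational(48, 4855)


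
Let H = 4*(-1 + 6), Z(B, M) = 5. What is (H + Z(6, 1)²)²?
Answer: 2025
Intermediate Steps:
H = 20 (H = 4*5 = 20)
(H + Z(6, 1)²)² = (20 + 5²)² = (20 + 25)² = 45² = 2025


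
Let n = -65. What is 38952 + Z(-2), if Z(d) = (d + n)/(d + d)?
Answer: 155875/4 ≈ 38969.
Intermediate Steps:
Z(d) = (-65 + d)/(2*d) (Z(d) = (d - 65)/(d + d) = (-65 + d)/((2*d)) = (-65 + d)*(1/(2*d)) = (-65 + d)/(2*d))
38952 + Z(-2) = 38952 + (1/2)*(-65 - 2)/(-2) = 38952 + (1/2)*(-1/2)*(-67) = 38952 + 67/4 = 155875/4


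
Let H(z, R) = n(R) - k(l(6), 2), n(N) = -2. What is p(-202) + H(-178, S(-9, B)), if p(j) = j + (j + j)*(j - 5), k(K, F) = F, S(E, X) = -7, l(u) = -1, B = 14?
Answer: 83422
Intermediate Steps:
H(z, R) = -4 (H(z, R) = -2 - 1*2 = -2 - 2 = -4)
p(j) = j + 2*j*(-5 + j) (p(j) = j + (2*j)*(-5 + j) = j + 2*j*(-5 + j))
p(-202) + H(-178, S(-9, B)) = -202*(-9 + 2*(-202)) - 4 = -202*(-9 - 404) - 4 = -202*(-413) - 4 = 83426 - 4 = 83422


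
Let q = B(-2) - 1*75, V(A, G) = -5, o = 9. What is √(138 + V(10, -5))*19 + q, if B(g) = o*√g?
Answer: -75 + 19*√133 + 9*I*√2 ≈ 144.12 + 12.728*I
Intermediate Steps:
B(g) = 9*√g
q = -75 + 9*I*√2 (q = 9*√(-2) - 1*75 = 9*(I*√2) - 75 = 9*I*√2 - 75 = -75 + 9*I*√2 ≈ -75.0 + 12.728*I)
√(138 + V(10, -5))*19 + q = √(138 - 5)*19 + (-75 + 9*I*√2) = √133*19 + (-75 + 9*I*√2) = 19*√133 + (-75 + 9*I*√2) = -75 + 19*√133 + 9*I*√2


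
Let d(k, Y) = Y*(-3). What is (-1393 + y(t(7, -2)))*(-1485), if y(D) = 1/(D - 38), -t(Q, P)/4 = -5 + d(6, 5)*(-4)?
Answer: 177900525/86 ≈ 2.0686e+6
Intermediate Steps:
d(k, Y) = -3*Y
t(Q, P) = -220 (t(Q, P) = -4*(-5 - 3*5*(-4)) = -4*(-5 - 15*(-4)) = -4*(-5 + 60) = -4*55 = -220)
y(D) = 1/(-38 + D)
(-1393 + y(t(7, -2)))*(-1485) = (-1393 + 1/(-38 - 220))*(-1485) = (-1393 + 1/(-258))*(-1485) = (-1393 - 1/258)*(-1485) = -359395/258*(-1485) = 177900525/86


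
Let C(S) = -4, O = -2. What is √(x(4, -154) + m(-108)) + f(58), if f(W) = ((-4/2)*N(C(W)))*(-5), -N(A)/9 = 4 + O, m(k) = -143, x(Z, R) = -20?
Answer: -180 + I*√163 ≈ -180.0 + 12.767*I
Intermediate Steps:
N(A) = -18 (N(A) = -9*(4 - 2) = -9*2 = -18)
f(W) = -180 (f(W) = (-4/2*(-18))*(-5) = (-4*½*(-18))*(-5) = -2*(-18)*(-5) = 36*(-5) = -180)
√(x(4, -154) + m(-108)) + f(58) = √(-20 - 143) - 180 = √(-163) - 180 = I*√163 - 180 = -180 + I*√163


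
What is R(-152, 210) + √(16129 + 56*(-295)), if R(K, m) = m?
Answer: 210 + I*√391 ≈ 210.0 + 19.774*I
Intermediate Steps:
R(-152, 210) + √(16129 + 56*(-295)) = 210 + √(16129 + 56*(-295)) = 210 + √(16129 - 16520) = 210 + √(-391) = 210 + I*√391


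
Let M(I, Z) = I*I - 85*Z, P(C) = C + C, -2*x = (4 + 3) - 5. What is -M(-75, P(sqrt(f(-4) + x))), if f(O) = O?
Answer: -5625 + 170*I*sqrt(5) ≈ -5625.0 + 380.13*I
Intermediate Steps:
x = -1 (x = -((4 + 3) - 5)/2 = -(7 - 5)/2 = -1/2*2 = -1)
P(C) = 2*C
M(I, Z) = I**2 - 85*Z
-M(-75, P(sqrt(f(-4) + x))) = -((-75)**2 - 170*sqrt(-4 - 1)) = -(5625 - 170*sqrt(-5)) = -(5625 - 170*I*sqrt(5)) = -5625 + 170*I*sqrt(5)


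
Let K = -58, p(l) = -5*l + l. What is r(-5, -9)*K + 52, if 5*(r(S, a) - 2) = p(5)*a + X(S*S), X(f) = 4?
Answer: -10992/5 ≈ -2198.4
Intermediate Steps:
p(l) = -4*l
r(S, a) = 14/5 - 4*a (r(S, a) = 2 + ((-4*5)*a + 4)/5 = 2 + (-20*a + 4)/5 = 2 + (4 - 20*a)/5 = 2 + (4/5 - 4*a) = 14/5 - 4*a)
r(-5, -9)*K + 52 = (14/5 - 4*(-9))*(-58) + 52 = (14/5 + 36)*(-58) + 52 = (194/5)*(-58) + 52 = -11252/5 + 52 = -10992/5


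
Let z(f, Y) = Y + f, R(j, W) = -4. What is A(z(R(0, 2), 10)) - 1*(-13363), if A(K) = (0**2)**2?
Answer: 13363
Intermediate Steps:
A(K) = 0 (A(K) = 0**2 = 0)
A(z(R(0, 2), 10)) - 1*(-13363) = 0 - 1*(-13363) = 0 + 13363 = 13363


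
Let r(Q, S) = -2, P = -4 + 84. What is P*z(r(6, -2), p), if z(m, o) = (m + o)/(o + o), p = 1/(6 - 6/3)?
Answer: -280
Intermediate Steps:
P = 80
p = ¼ (p = 1/(6 - 6*⅓) = 1/(6 - 2) = 1/4 = ¼ ≈ 0.25000)
z(m, o) = (m + o)/(2*o) (z(m, o) = (m + o)/((2*o)) = (m + o)*(1/(2*o)) = (m + o)/(2*o))
P*z(r(6, -2), p) = 80*((-2 + ¼)/(2*(¼))) = 80*((½)*4*(-7/4)) = 80*(-7/2) = -280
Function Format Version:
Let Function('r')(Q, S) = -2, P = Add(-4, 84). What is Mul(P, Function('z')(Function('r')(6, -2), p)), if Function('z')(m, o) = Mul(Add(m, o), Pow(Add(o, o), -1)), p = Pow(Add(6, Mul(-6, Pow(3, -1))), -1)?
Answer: -280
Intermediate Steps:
P = 80
p = Rational(1, 4) (p = Pow(Add(6, Mul(-6, Rational(1, 3))), -1) = Pow(Add(6, -2), -1) = Pow(4, -1) = Rational(1, 4) ≈ 0.25000)
Function('z')(m, o) = Mul(Rational(1, 2), Pow(o, -1), Add(m, o)) (Function('z')(m, o) = Mul(Add(m, o), Pow(Mul(2, o), -1)) = Mul(Add(m, o), Mul(Rational(1, 2), Pow(o, -1))) = Mul(Rational(1, 2), Pow(o, -1), Add(m, o)))
Mul(P, Function('z')(Function('r')(6, -2), p)) = Mul(80, Mul(Rational(1, 2), Pow(Rational(1, 4), -1), Add(-2, Rational(1, 4)))) = Mul(80, Mul(Rational(1, 2), 4, Rational(-7, 4))) = Mul(80, Rational(-7, 2)) = -280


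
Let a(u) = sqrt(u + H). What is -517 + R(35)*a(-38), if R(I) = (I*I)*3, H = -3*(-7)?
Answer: -517 + 3675*I*sqrt(17) ≈ -517.0 + 15152.0*I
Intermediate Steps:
H = 21
a(u) = sqrt(21 + u) (a(u) = sqrt(u + 21) = sqrt(21 + u))
R(I) = 3*I**2 (R(I) = I**2*3 = 3*I**2)
-517 + R(35)*a(-38) = -517 + (3*35**2)*sqrt(21 - 38) = -517 + (3*1225)*sqrt(-17) = -517 + 3675*(I*sqrt(17)) = -517 + 3675*I*sqrt(17)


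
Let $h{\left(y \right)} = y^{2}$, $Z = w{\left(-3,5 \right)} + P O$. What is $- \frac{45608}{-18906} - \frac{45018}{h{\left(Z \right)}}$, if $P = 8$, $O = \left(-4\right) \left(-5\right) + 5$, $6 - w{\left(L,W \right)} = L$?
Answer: $\frac{570546370}{412916493} \approx 1.3817$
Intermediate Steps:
$w{\left(L,W \right)} = 6 - L$
$O = 25$ ($O = 20 + 5 = 25$)
$Z = 209$ ($Z = \left(6 - -3\right) + 8 \cdot 25 = \left(6 + 3\right) + 200 = 9 + 200 = 209$)
$- \frac{45608}{-18906} - \frac{45018}{h{\left(Z \right)}} = - \frac{45608}{-18906} - \frac{45018}{209^{2}} = \left(-45608\right) \left(- \frac{1}{18906}\right) - \frac{45018}{43681} = \frac{22804}{9453} - \frac{45018}{43681} = \frac{570546370}{412916493}$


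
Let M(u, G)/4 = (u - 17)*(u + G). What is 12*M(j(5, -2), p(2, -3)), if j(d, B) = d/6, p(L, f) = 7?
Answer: -18236/3 ≈ -6078.7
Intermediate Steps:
j(d, B) = d/6 (j(d, B) = d*(⅙) = d/6)
M(u, G) = 4*(-17 + u)*(G + u) (M(u, G) = 4*((u - 17)*(u + G)) = 4*((-17 + u)*(G + u)) = 4*(-17 + u)*(G + u))
12*M(j(5, -2), p(2, -3)) = 12*(-68*7 - 34*5/3 + 4*((⅙)*5)² + 4*7*((⅙)*5)) = 12*(-476 - 68*⅚ + 4*(⅚)² + 4*7*(⅚)) = 12*(-476 - 170/3 + 4*(25/36) + 70/3) = 12*(-476 - 170/3 + 25/9 + 70/3) = 12*(-4559/9) = -18236/3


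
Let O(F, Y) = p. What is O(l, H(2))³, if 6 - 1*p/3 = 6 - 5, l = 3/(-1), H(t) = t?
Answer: 3375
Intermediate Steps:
l = -3 (l = 3*(-1) = -3)
p = 15 (p = 18 - 3*(6 - 5) = 18 - 3*1 = 18 - 3 = 15)
O(F, Y) = 15
O(l, H(2))³ = 15³ = 3375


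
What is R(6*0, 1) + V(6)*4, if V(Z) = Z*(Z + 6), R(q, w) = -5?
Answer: 283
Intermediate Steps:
V(Z) = Z*(6 + Z)
R(6*0, 1) + V(6)*4 = -5 + (6*(6 + 6))*4 = -5 + (6*12)*4 = -5 + 72*4 = -5 + 288 = 283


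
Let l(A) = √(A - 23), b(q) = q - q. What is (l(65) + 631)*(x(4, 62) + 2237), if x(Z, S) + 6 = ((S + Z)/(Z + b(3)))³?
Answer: 33938335/8 + 53785*√42/8 ≈ 4.2859e+6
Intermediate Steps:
b(q) = 0
l(A) = √(-23 + A)
x(Z, S) = -6 + (S + Z)³/Z³ (x(Z, S) = -6 + ((S + Z)/(Z + 0))³ = -6 + ((S + Z)/Z)³ = -6 + (S + Z)³/Z³)
(l(65) + 631)*(x(4, 62) + 2237) = (√(-23 + 65) + 631)*((-6 + (62 + 4)³/4³) + 2237) = (√42 + 631)*((-6 + (1/64)*66³) + 2237) = (631 + √42)*((-6 + (1/64)*287496) + 2237) = (631 + √42)*((-6 + 35937/8) + 2237) = (631 + √42)*(35889/8 + 2237) = (631 + √42)*(53785/8) = 33938335/8 + 53785*√42/8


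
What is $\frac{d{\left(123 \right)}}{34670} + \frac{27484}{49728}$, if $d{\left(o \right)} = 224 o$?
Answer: $\frac{290372017}{215508720} \approx 1.3474$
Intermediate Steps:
$\frac{d{\left(123 \right)}}{34670} + \frac{27484}{49728} = \frac{224 \cdot 123}{34670} + \frac{27484}{49728} = 27552 \cdot \frac{1}{34670} + 27484 \cdot \frac{1}{49728} = \frac{13776}{17335} + \frac{6871}{12432} = \frac{290372017}{215508720}$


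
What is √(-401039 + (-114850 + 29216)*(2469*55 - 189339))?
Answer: √4584785857 ≈ 67711.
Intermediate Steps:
√(-401039 + (-114850 + 29216)*(2469*55 - 189339)) = √(-401039 - 85634*(135795 - 189339)) = √(-401039 - 85634*(-53544)) = √(-401039 + 4585186896) = √4584785857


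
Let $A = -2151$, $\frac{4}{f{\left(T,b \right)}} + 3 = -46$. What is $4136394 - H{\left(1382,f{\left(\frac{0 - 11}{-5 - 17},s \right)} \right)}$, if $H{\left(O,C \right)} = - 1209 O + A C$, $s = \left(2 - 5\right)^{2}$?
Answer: $\frac{284545764}{49} \approx 5.8071 \cdot 10^{6}$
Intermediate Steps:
$s = 9$ ($s = \left(-3\right)^{2} = 9$)
$f{\left(T,b \right)} = - \frac{4}{49}$ ($f{\left(T,b \right)} = \frac{4}{-3 - 46} = \frac{4}{-49} = 4 \left(- \frac{1}{49}\right) = - \frac{4}{49}$)
$H{\left(O,C \right)} = - 2151 C - 1209 O$ ($H{\left(O,C \right)} = - 1209 O - 2151 C = - 2151 C - 1209 O$)
$4136394 - H{\left(1382,f{\left(\frac{0 - 11}{-5 - 17},s \right)} \right)} = 4136394 - \left(\left(-2151\right) \left(- \frac{4}{49}\right) - 1670838\right) = 4136394 - \left(\frac{8604}{49} - 1670838\right) = 4136394 - - \frac{81862458}{49} = 4136394 + \frac{81862458}{49} = \frac{284545764}{49}$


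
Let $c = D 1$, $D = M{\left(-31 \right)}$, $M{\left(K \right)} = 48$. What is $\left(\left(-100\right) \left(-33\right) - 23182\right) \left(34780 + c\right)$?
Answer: $-692450296$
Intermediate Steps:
$D = 48$
$c = 48$ ($c = 48 \cdot 1 = 48$)
$\left(\left(-100\right) \left(-33\right) - 23182\right) \left(34780 + c\right) = \left(\left(-100\right) \left(-33\right) - 23182\right) \left(34780 + 48\right) = \left(3300 - 23182\right) 34828 = \left(-19882\right) 34828 = -692450296$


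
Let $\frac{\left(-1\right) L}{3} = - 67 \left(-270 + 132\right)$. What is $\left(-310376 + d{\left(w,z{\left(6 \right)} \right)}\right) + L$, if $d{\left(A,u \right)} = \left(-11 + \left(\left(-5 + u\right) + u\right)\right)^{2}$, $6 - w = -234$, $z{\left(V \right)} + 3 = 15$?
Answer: $-338050$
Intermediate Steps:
$z{\left(V \right)} = 12$ ($z{\left(V \right)} = -3 + 15 = 12$)
$w = 240$ ($w = 6 - -234 = 6 + 234 = 240$)
$L = -27738$ ($L = - 3 \left(- 67 \left(-270 + 132\right)\right) = - 3 \left(\left(-67\right) \left(-138\right)\right) = \left(-3\right) 9246 = -27738$)
$d{\left(A,u \right)} = \left(-16 + 2 u\right)^{2}$ ($d{\left(A,u \right)} = \left(-11 + \left(-5 + 2 u\right)\right)^{2} = \left(-16 + 2 u\right)^{2}$)
$\left(-310376 + d{\left(w,z{\left(6 \right)} \right)}\right) + L = \left(-310376 + 4 \left(-8 + 12\right)^{2}\right) - 27738 = \left(-310376 + 4 \cdot 4^{2}\right) - 27738 = \left(-310376 + 4 \cdot 16\right) - 27738 = \left(-310376 + 64\right) - 27738 = -310312 - 27738 = -338050$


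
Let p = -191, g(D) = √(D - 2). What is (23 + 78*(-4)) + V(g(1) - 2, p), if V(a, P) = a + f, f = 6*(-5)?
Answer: -321 + I ≈ -321.0 + 1.0*I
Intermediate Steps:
g(D) = √(-2 + D)
f = -30
V(a, P) = -30 + a (V(a, P) = a - 30 = -30 + a)
(23 + 78*(-4)) + V(g(1) - 2, p) = (23 + 78*(-4)) + (-30 + (√(-2 + 1) - 2)) = (23 - 312) + (-30 + (√(-1) - 2)) = -289 + (-30 + (I - 2)) = -289 + (-30 + (-2 + I)) = -289 + (-32 + I) = -321 + I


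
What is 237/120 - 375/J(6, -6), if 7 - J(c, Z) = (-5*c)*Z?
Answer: 28667/6920 ≈ 4.1426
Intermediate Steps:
J(c, Z) = 7 + 5*Z*c (J(c, Z) = 7 - (-5*c)*Z = 7 - (-5)*Z*c = 7 + 5*Z*c)
237/120 - 375/J(6, -6) = 237/120 - 375/(7 + 5*(-6)*6) = 237*(1/120) - 375/(7 - 180) = 79/40 - 375/(-173) = 79/40 - 375*(-1/173) = 79/40 + 375/173 = 28667/6920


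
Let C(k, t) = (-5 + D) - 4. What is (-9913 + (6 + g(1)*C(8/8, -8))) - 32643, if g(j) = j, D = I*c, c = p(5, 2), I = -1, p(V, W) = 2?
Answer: -42561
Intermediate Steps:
c = 2
D = -2 (D = -1*2 = -2)
C(k, t) = -11 (C(k, t) = (-5 - 2) - 4 = -7 - 4 = -11)
(-9913 + (6 + g(1)*C(8/8, -8))) - 32643 = (-9913 + (6 + 1*(-11))) - 32643 = (-9913 + (6 - 11)) - 32643 = (-9913 - 5) - 32643 = -9918 - 32643 = -42561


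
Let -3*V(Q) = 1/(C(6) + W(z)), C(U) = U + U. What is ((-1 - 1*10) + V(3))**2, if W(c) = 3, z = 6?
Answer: 246016/2025 ≈ 121.49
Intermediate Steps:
C(U) = 2*U
V(Q) = -1/45 (V(Q) = -1/(3*(2*6 + 3)) = -1/(3*(12 + 3)) = -1/3/15 = -1/3*1/15 = -1/45)
((-1 - 1*10) + V(3))**2 = ((-1 - 1*10) - 1/45)**2 = ((-1 - 10) - 1/45)**2 = (-11 - 1/45)**2 = (-496/45)**2 = 246016/2025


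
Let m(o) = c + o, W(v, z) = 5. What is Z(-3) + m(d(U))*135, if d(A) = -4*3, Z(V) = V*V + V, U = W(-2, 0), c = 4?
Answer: -1074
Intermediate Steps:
U = 5
Z(V) = V + V² (Z(V) = V² + V = V + V²)
d(A) = -12
m(o) = 4 + o
Z(-3) + m(d(U))*135 = -3*(1 - 3) + (4 - 12)*135 = -3*(-2) - 8*135 = 6 - 1080 = -1074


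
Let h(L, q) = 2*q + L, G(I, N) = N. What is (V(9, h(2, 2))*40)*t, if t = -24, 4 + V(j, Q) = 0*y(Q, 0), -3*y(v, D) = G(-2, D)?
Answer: 3840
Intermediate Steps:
h(L, q) = L + 2*q
y(v, D) = -D/3
V(j, Q) = -4 (V(j, Q) = -4 + 0*(-⅓*0) = -4 + 0*0 = -4 + 0 = -4)
(V(9, h(2, 2))*40)*t = -4*40*(-24) = -160*(-24) = 3840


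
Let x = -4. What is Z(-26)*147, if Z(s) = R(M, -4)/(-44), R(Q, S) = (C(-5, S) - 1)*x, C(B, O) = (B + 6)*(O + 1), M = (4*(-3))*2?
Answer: -588/11 ≈ -53.455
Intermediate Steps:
M = -24 (M = -12*2 = -24)
C(B, O) = (1 + O)*(6 + B) (C(B, O) = (6 + B)*(1 + O) = (1 + O)*(6 + B))
R(Q, S) = -4*S (R(Q, S) = ((6 - 5 + 6*S - 5*S) - 1)*(-4) = ((1 + S) - 1)*(-4) = S*(-4) = -4*S)
Z(s) = -4/11 (Z(s) = -4*(-4)/(-44) = 16*(-1/44) = -4/11)
Z(-26)*147 = -4/11*147 = -588/11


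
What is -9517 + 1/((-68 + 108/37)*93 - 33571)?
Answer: -13952597744/1466071 ≈ -9517.0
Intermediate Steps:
-9517 + 1/((-68 + 108/37)*93 - 33571) = -9517 + 1/(-2408/37*93 - 33571) = -9517 + 1/(-223944/37 - 33571) = -9517 + 1/(-1466071/37) = -9517 - 37/1466071 = -13952597744/1466071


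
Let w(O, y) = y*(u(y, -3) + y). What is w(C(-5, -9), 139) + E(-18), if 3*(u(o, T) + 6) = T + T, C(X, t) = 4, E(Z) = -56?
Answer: 18153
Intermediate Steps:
u(o, T) = -6 + 2*T/3 (u(o, T) = -6 + (T + T)/3 = -6 + (2*T)/3 = -6 + 2*T/3)
w(O, y) = y*(-8 + y) (w(O, y) = y*((-6 + (⅔)*(-3)) + y) = y*((-6 - 2) + y) = y*(-8 + y))
w(C(-5, -9), 139) + E(-18) = 139*(-8 + 139) - 56 = 139*131 - 56 = 18209 - 56 = 18153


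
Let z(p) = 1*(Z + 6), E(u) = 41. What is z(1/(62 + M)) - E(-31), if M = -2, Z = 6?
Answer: -29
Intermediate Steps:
z(p) = 12 (z(p) = 1*(6 + 6) = 1*12 = 12)
z(1/(62 + M)) - E(-31) = 12 - 1*41 = 12 - 41 = -29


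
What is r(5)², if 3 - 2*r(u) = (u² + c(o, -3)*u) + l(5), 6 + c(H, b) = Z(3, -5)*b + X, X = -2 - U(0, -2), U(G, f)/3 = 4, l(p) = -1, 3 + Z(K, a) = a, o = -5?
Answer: 1681/4 ≈ 420.25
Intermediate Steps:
Z(K, a) = -3 + a
U(G, f) = 12 (U(G, f) = 3*4 = 12)
X = -14 (X = -2 - 1*12 = -2 - 12 = -14)
c(H, b) = -20 - 8*b (c(H, b) = -6 + ((-3 - 5)*b - 14) = -6 + (-8*b - 14) = -6 + (-14 - 8*b) = -20 - 8*b)
r(u) = 2 - 2*u - u²/2 (r(u) = 3/2 - ((u² + (-20 - 8*(-3))*u) - 1)/2 = 3/2 - ((u² + (-20 + 24)*u) - 1)/2 = 3/2 - ((u² + 4*u) - 1)/2 = 3/2 - (-1 + u² + 4*u)/2 = 3/2 + (½ - 2*u - u²/2) = 2 - 2*u - u²/2)
r(5)² = (2 - 2*5 - ½*5²)² = (2 - 10 - ½*25)² = (2 - 10 - 25/2)² = (-41/2)² = 1681/4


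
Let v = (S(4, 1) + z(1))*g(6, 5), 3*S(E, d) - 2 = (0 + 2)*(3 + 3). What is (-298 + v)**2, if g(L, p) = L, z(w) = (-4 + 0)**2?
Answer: 30276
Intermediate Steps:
S(E, d) = 14/3 (S(E, d) = 2/3 + ((0 + 2)*(3 + 3))/3 = 2/3 + (2*6)/3 = 2/3 + (1/3)*12 = 2/3 + 4 = 14/3)
z(w) = 16 (z(w) = (-4)**2 = 16)
v = 124 (v = (14/3 + 16)*6 = (62/3)*6 = 124)
(-298 + v)**2 = (-298 + 124)**2 = (-174)**2 = 30276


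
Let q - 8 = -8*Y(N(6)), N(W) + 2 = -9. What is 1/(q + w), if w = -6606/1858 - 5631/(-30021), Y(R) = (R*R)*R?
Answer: 9296503/99032226580 ≈ 9.3873e-5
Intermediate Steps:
N(W) = -11 (N(W) = -2 - 9 = -11)
Y(R) = R³ (Y(R) = R²*R = R³)
q = 10656 (q = 8 - 8*(-11)³ = 8 - 8*(-1331) = 8 + 10648 = 10656)
w = -31309388/9296503 (w = -6606*1/1858 - 5631*(-1/30021) = -3303/929 + 1877/10007 = -31309388/9296503 ≈ -3.3679)
1/(q + w) = 1/(10656 - 31309388/9296503) = 1/(99032226580/9296503) = 9296503/99032226580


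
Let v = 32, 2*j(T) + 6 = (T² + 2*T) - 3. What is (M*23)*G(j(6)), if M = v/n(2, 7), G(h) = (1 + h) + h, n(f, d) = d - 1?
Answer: 14720/3 ≈ 4906.7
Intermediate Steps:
n(f, d) = -1 + d
j(T) = -9/2 + T + T²/2 (j(T) = -3 + ((T² + 2*T) - 3)/2 = -3 + (-3 + T² + 2*T)/2 = -3 + (-3/2 + T + T²/2) = -9/2 + T + T²/2)
G(h) = 1 + 2*h
M = 16/3 (M = 32/(-1 + 7) = 32/6 = 32*(⅙) = 16/3 ≈ 5.3333)
(M*23)*G(j(6)) = ((16/3)*23)*(1 + 2*(-9/2 + 6 + (½)*6²)) = 368*(1 + 2*(-9/2 + 6 + (½)*36))/3 = 368*(1 + 2*(-9/2 + 6 + 18))/3 = 368*(1 + 2*(39/2))/3 = 368*(1 + 39)/3 = (368/3)*40 = 14720/3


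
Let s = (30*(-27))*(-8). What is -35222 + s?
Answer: -28742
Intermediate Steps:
s = 6480 (s = -810*(-8) = 6480)
-35222 + s = -35222 + 6480 = -28742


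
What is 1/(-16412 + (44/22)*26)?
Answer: -1/16360 ≈ -6.1125e-5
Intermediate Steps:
1/(-16412 + (44/22)*26) = 1/(-16412 + (44*(1/22))*26) = 1/(-16412 + 2*26) = 1/(-16412 + 52) = 1/(-16360) = -1/16360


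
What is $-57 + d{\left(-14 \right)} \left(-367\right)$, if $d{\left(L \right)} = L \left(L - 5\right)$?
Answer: $-97679$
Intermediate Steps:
$d{\left(L \right)} = L \left(-5 + L\right)$
$-57 + d{\left(-14 \right)} \left(-367\right) = -57 + - 14 \left(-5 - 14\right) \left(-367\right) = -57 + \left(-14\right) \left(-19\right) \left(-367\right) = -57 + 266 \left(-367\right) = -57 - 97622 = -97679$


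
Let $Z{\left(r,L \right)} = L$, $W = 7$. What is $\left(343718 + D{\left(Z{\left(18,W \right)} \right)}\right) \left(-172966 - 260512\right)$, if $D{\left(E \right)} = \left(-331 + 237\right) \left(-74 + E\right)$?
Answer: $-151724235648$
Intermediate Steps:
$D{\left(E \right)} = 6956 - 94 E$ ($D{\left(E \right)} = - 94 \left(-74 + E\right) = 6956 - 94 E$)
$\left(343718 + D{\left(Z{\left(18,W \right)} \right)}\right) \left(-172966 - 260512\right) = \left(343718 + \left(6956 - 658\right)\right) \left(-172966 - 260512\right) = \left(343718 + \left(6956 - 658\right)\right) \left(-433478\right) = \left(343718 + 6298\right) \left(-433478\right) = 350016 \left(-433478\right) = -151724235648$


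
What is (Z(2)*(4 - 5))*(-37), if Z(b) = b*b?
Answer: 148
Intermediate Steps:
Z(b) = b²
(Z(2)*(4 - 5))*(-37) = (2²*(4 - 5))*(-37) = (4*(-1))*(-37) = -4*(-37) = 148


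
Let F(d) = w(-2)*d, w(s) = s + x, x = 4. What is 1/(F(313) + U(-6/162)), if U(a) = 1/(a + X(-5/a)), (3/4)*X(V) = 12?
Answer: 431/269833 ≈ 0.0015973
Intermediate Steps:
X(V) = 16 (X(V) = (4/3)*12 = 16)
w(s) = 4 + s (w(s) = s + 4 = 4 + s)
U(a) = 1/(16 + a) (U(a) = 1/(a + 16) = 1/(16 + a))
F(d) = 2*d (F(d) = (4 - 2)*d = 2*d)
1/(F(313) + U(-6/162)) = 1/(2*313 + 1/(16 - 6/162)) = 1/(626 + 1/(16 - 6*1/162)) = 1/(626 + 1/(16 - 1/27)) = 1/(626 + 1/(431/27)) = 1/(626 + 27/431) = 1/(269833/431) = 431/269833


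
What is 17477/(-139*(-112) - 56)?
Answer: 17477/15512 ≈ 1.1267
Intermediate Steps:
17477/(-139*(-112) - 56) = 17477/(15568 - 56) = 17477/15512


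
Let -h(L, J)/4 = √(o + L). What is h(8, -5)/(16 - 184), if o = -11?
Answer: I*√3/42 ≈ 0.041239*I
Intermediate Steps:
h(L, J) = -4*√(-11 + L)
h(8, -5)/(16 - 184) = (-4*√(-11 + 8))/(16 - 184) = -4*I*√3/(-168) = -4*I*√3*(-1/168) = I*√3/42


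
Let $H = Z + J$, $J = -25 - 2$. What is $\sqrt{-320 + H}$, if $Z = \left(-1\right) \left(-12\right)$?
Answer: $i \sqrt{335} \approx 18.303 i$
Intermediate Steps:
$J = -27$ ($J = -25 - 2 = -27$)
$Z = 12$
$H = -15$ ($H = 12 - 27 = -15$)
$\sqrt{-320 + H} = \sqrt{-320 - 15} = \sqrt{-335} = i \sqrt{335}$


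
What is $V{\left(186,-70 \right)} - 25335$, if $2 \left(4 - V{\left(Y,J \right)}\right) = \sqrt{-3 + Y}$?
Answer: $-25331 - \frac{\sqrt{183}}{2} \approx -25338.0$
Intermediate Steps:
$V{\left(Y,J \right)} = 4 - \frac{\sqrt{-3 + Y}}{2}$
$V{\left(186,-70 \right)} - 25335 = \left(4 - \frac{\sqrt{-3 + 186}}{2}\right) - 25335 = \left(4 - \frac{\sqrt{183}}{2}\right) - 25335 = -25331 - \frac{\sqrt{183}}{2}$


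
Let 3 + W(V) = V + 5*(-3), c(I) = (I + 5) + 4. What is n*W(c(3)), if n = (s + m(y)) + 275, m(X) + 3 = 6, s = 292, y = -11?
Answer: -3420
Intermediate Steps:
m(X) = 3 (m(X) = -3 + 6 = 3)
c(I) = 9 + I (c(I) = (5 + I) + 4 = 9 + I)
W(V) = -18 + V (W(V) = -3 + (V + 5*(-3)) = -3 + (V - 15) = -3 + (-15 + V) = -18 + V)
n = 570 (n = (292 + 3) + 275 = 295 + 275 = 570)
n*W(c(3)) = 570*(-18 + (9 + 3)) = 570*(-18 + 12) = 570*(-6) = -3420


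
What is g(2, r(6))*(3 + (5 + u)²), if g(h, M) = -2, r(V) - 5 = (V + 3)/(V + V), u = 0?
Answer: -56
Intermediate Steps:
r(V) = 5 + (3 + V)/(2*V) (r(V) = 5 + (V + 3)/(V + V) = 5 + (3 + V)/((2*V)) = 5 + (3 + V)*(1/(2*V)) = 5 + (3 + V)/(2*V))
g(2, r(6))*(3 + (5 + u)²) = -2*(3 + (5 + 0)²) = -2*(3 + 5²) = -2*(3 + 25) = -2*28 = -56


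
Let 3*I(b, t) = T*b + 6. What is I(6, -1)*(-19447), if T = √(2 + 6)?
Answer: -38894 - 77788*√2 ≈ -1.4890e+5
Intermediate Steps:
T = 2*√2 (T = √8 = 2*√2 ≈ 2.8284)
I(b, t) = 2 + 2*b*√2/3 (I(b, t) = ((2*√2)*b + 6)/3 = (2*b*√2 + 6)/3 = (6 + 2*b*√2)/3 = 2 + 2*b*√2/3)
I(6, -1)*(-19447) = (2 + (⅔)*6*√2)*(-19447) = (2 + 4*√2)*(-19447) = -38894 - 77788*√2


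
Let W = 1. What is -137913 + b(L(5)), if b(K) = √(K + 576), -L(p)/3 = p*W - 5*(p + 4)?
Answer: -137913 + 2*√174 ≈ -1.3789e+5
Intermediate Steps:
L(p) = 60 + 12*p (L(p) = -3*(p*1 - 5*(p + 4)) = -3*(p - 5*(4 + p)) = -3*(p + (-20 - 5*p)) = -3*(-20 - 4*p) = 60 + 12*p)
b(K) = √(576 + K)
-137913 + b(L(5)) = -137913 + √(576 + (60 + 12*5)) = -137913 + √(576 + (60 + 60)) = -137913 + √(576 + 120) = -137913 + √696 = -137913 + 2*√174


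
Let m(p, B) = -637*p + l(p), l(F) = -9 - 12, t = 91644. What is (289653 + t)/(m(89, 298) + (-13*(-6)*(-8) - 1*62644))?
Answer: -127099/39994 ≈ -3.1780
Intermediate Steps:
l(F) = -21
m(p, B) = -21 - 637*p (m(p, B) = -637*p - 21 = -21 - 637*p)
(289653 + t)/(m(89, 298) + (-13*(-6)*(-8) - 1*62644)) = (289653 + 91644)/((-21 - 637*89) + (-13*(-6)*(-8) - 1*62644)) = 381297/((-21 - 56693) + (78*(-8) - 62644)) = 381297/(-56714 + (-624 - 62644)) = 381297/(-56714 - 63268) = 381297/(-119982) = 381297*(-1/119982) = -127099/39994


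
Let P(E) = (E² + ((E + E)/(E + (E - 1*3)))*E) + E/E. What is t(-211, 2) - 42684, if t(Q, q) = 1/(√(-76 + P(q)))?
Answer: -42684 - I*√7/21 ≈ -42684.0 - 0.12599*I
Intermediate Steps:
P(E) = 1 + E² + 2*E²/(-3 + 2*E) (P(E) = (E² + ((2*E)/(E + (E - 3)))*E) + 1 = (E² + ((2*E)/(E + (-3 + E)))*E) + 1 = (E² + ((2*E)/(-3 + 2*E))*E) + 1 = (E² + (2*E/(-3 + 2*E))*E) + 1 = (E² + 2*E²/(-3 + 2*E)) + 1 = 1 + E² + 2*E²/(-3 + 2*E))
t(Q, q) = (-76 + (-3 - q² + 2*q + 2*q³)/(-3 + 2*q))^(-½) (t(Q, q) = 1/(√(-76 + (-3 - q² + 2*q + 2*q³)/(-3 + 2*q))) = (-76 + (-3 - q² + 2*q + 2*q³)/(-3 + 2*q))^(-½))
t(-211, 2) - 42684 = ((225 - 1*2² - 150*2 + 2*2³)/(-3 + 2*2))^(-½) - 42684 = ((225 - 1*4 - 300 + 2*8)/(-3 + 4))^(-½) - 42684 = ((225 - 4 - 300 + 16)/1)^(-½) - 42684 = (1*(-63))^(-½) - 42684 = (-63)^(-½) - 42684 = -I*√7/21 - 42684 = -42684 - I*√7/21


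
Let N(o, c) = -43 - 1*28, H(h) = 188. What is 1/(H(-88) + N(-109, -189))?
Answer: 1/117 ≈ 0.0085470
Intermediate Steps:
N(o, c) = -71 (N(o, c) = -43 - 28 = -71)
1/(H(-88) + N(-109, -189)) = 1/(188 - 71) = 1/117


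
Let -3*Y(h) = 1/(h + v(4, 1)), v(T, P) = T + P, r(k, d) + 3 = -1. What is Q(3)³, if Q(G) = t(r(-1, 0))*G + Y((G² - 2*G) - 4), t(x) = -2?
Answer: -389017/1728 ≈ -225.13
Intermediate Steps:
r(k, d) = -4 (r(k, d) = -3 - 1 = -4)
v(T, P) = P + T
Y(h) = -1/(3*(5 + h)) (Y(h) = -1/(3*(h + (1 + 4))) = -1/(3*(h + 5)) = -1/(3*(5 + h)))
Q(G) = -1/(3 - 6*G + 3*G²) - 2*G (Q(G) = -2*G - 1/(15 + 3*((G² - 2*G) - 4)) = -2*G - 1/(15 + 3*(-4 + G² - 2*G)) = -2*G - 1/(15 + (-12 - 6*G + 3*G²)) = -2*G - 1/(3 - 6*G + 3*G²) = -1/(3 - 6*G + 3*G²) - 2*G)
Q(3)³ = ((1 - 6*3*(-1 - 1*3² + 2*3))/(3*(-1 - 1*3² + 2*3)))³ = ((1 - 6*3*(-1 - 1*9 + 6))/(3*(-1 - 1*9 + 6)))³ = ((1 - 6*3*(-1 - 9 + 6))/(3*(-1 - 9 + 6)))³ = ((⅓)*(1 - 6*3*(-4))/(-4))³ = ((⅓)*(-¼)*(1 + 72))³ = ((⅓)*(-¼)*73)³ = (-73/12)³ = -389017/1728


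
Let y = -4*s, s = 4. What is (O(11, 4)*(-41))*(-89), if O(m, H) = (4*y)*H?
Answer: -934144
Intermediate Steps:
y = -16 (y = -4*4 = -16)
O(m, H) = -64*H (O(m, H) = (4*(-16))*H = -64*H)
(O(11, 4)*(-41))*(-89) = (-64*4*(-41))*(-89) = -256*(-41)*(-89) = 10496*(-89) = -934144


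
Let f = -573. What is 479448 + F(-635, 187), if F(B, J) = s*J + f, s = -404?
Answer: 403327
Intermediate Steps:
F(B, J) = -573 - 404*J (F(B, J) = -404*J - 573 = -573 - 404*J)
479448 + F(-635, 187) = 479448 + (-573 - 404*187) = 479448 + (-573 - 75548) = 479448 - 76121 = 403327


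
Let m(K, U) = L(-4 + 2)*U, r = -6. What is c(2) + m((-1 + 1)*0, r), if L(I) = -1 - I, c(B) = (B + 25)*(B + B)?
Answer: 102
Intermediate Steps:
c(B) = 2*B*(25 + B) (c(B) = (25 + B)*(2*B) = 2*B*(25 + B))
m(K, U) = U (m(K, U) = (-1 - (-4 + 2))*U = (-1 - 1*(-2))*U = (-1 + 2)*U = 1*U = U)
c(2) + m((-1 + 1)*0, r) = 2*2*(25 + 2) - 6 = 2*2*27 - 6 = 108 - 6 = 102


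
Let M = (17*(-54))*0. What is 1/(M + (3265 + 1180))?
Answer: 1/4445 ≈ 0.00022497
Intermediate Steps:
M = 0 (M = -918*0 = 0)
1/(M + (3265 + 1180)) = 1/(0 + (3265 + 1180)) = 1/(0 + 4445) = 1/4445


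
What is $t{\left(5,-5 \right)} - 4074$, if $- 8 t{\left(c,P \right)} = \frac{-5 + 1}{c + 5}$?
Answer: $- \frac{81479}{20} \approx -4073.9$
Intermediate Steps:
$t{\left(c,P \right)} = \frac{1}{2 \left(5 + c\right)}$ ($t{\left(c,P \right)} = - \frac{\left(-5 + 1\right) \frac{1}{c + 5}}{8} = - \frac{\left(-4\right) \frac{1}{5 + c}}{8} = \frac{1}{2 \left(5 + c\right)}$)
$t{\left(5,-5 \right)} - 4074 = \frac{1}{2 \left(5 + 5\right)} - 4074 = \frac{1}{2 \cdot 10} - 4074 = \frac{1}{2} \cdot \frac{1}{10} - 4074 = \frac{1}{20} - 4074 = - \frac{81479}{20}$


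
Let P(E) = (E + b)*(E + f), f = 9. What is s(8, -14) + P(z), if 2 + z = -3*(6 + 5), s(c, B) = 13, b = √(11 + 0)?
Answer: 923 - 26*√11 ≈ 836.77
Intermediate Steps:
b = √11 ≈ 3.3166
z = -35 (z = -2 - 3*(6 + 5) = -2 - 3*11 = -2 - 33 = -35)
P(E) = (9 + E)*(E + √11) (P(E) = (E + √11)*(E + 9) = (E + √11)*(9 + E) = (9 + E)*(E + √11))
s(8, -14) + P(z) = 13 + ((-35)² + 9*(-35) + 9*√11 - 35*√11) = 13 + (1225 - 315 + 9*√11 - 35*√11) = 13 + (910 - 26*√11) = 923 - 26*√11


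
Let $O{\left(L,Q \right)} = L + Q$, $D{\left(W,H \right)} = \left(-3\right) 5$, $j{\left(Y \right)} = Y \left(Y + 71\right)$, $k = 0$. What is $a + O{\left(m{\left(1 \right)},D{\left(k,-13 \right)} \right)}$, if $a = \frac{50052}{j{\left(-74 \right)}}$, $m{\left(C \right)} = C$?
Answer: $\frac{7824}{37} \approx 211.46$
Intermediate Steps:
$j{\left(Y \right)} = Y \left(71 + Y\right)$
$D{\left(W,H \right)} = -15$
$a = \frac{8342}{37}$ ($a = \frac{50052}{\left(-74\right) \left(71 - 74\right)} = \frac{50052}{\left(-74\right) \left(-3\right)} = \frac{50052}{222} = 50052 \cdot \frac{1}{222} = \frac{8342}{37} \approx 225.46$)
$a + O{\left(m{\left(1 \right)},D{\left(k,-13 \right)} \right)} = \frac{8342}{37} + \left(1 - 15\right) = \frac{8342}{37} - 14 = \frac{7824}{37}$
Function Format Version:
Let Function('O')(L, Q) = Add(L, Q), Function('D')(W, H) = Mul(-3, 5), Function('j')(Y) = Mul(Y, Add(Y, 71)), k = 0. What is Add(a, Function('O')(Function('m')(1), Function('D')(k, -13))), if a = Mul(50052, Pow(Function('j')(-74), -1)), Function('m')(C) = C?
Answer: Rational(7824, 37) ≈ 211.46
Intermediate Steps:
Function('j')(Y) = Mul(Y, Add(71, Y))
Function('D')(W, H) = -15
a = Rational(8342, 37) (a = Mul(50052, Pow(Mul(-74, Add(71, -74)), -1)) = Mul(50052, Pow(Mul(-74, -3), -1)) = Mul(50052, Pow(222, -1)) = Mul(50052, Rational(1, 222)) = Rational(8342, 37) ≈ 225.46)
Add(a, Function('O')(Function('m')(1), Function('D')(k, -13))) = Add(Rational(8342, 37), Add(1, -15)) = Add(Rational(8342, 37), -14) = Rational(7824, 37)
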